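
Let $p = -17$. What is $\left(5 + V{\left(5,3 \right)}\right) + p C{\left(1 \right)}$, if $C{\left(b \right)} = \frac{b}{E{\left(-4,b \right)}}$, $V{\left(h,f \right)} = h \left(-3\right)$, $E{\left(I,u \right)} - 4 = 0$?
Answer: $- \frac{57}{4} \approx -14.25$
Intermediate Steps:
$E{\left(I,u \right)} = 4$ ($E{\left(I,u \right)} = 4 + 0 = 4$)
$V{\left(h,f \right)} = - 3 h$
$C{\left(b \right)} = \frac{b}{4}$
$\left(5 + V{\left(5,3 \right)}\right) + p C{\left(1 \right)} = \left(5 - 15\right) - 17 \cdot \frac{1}{4} \cdot 1 = \left(5 - 15\right) - \frac{17}{4} = -10 - \frac{17}{4} = - \frac{57}{4}$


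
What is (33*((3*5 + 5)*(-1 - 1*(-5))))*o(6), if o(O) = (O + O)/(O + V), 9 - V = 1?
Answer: 15840/7 ≈ 2262.9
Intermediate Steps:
V = 8 (V = 9 - 1*1 = 9 - 1 = 8)
o(O) = 2*O/(8 + O) (o(O) = (O + O)/(O + 8) = (2*O)/(8 + O) = 2*O/(8 + O))
(33*((3*5 + 5)*(-1 - 1*(-5))))*o(6) = (33*((3*5 + 5)*(-1 - 1*(-5))))*(2*6/(8 + 6)) = (33*((15 + 5)*(-1 + 5)))*(2*6/14) = (33*(20*4))*(2*6*(1/14)) = (33*80)*(6/7) = 2640*(6/7) = 15840/7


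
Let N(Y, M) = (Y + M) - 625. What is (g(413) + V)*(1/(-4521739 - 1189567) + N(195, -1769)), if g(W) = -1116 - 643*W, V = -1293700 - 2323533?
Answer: 24389314678642830/2855653 ≈ 8.5407e+9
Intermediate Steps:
V = -3617233
g(W) = -1116 - 643*W
N(Y, M) = -625 + M + Y (N(Y, M) = (M + Y) - 625 = -625 + M + Y)
(g(413) + V)*(1/(-4521739 - 1189567) + N(195, -1769)) = ((-1116 - 643*413) - 3617233)*(1/(-4521739 - 1189567) + (-625 - 1769 + 195)) = ((-1116 - 265559) - 3617233)*(1/(-5711306) - 2199) = (-266675 - 3617233)*(-1/5711306 - 2199) = -3883908*(-12559161895/5711306) = 24389314678642830/2855653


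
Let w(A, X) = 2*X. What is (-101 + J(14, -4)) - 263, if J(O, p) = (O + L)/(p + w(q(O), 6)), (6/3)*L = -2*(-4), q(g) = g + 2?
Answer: -1447/4 ≈ -361.75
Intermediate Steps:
q(g) = 2 + g
L = 4 (L = (-2*(-4))/2 = (½)*8 = 4)
J(O, p) = (4 + O)/(12 + p) (J(O, p) = (O + 4)/(p + 2*6) = (4 + O)/(p + 12) = (4 + O)/(12 + p))
(-101 + J(14, -4)) - 263 = (-101 + (4 + 14)/(12 - 4)) - 263 = (-101 + 18/8) - 263 = (-101 + (⅛)*18) - 263 = (-101 + 9/4) - 263 = -395/4 - 263 = -1447/4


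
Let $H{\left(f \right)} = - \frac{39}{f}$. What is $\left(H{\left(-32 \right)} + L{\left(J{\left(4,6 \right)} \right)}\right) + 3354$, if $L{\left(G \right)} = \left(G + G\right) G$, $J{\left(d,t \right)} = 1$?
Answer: $\frac{107431}{32} \approx 3357.2$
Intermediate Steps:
$L{\left(G \right)} = 2 G^{2}$ ($L{\left(G \right)} = 2 G G = 2 G^{2}$)
$\left(H{\left(-32 \right)} + L{\left(J{\left(4,6 \right)} \right)}\right) + 3354 = \left(- \frac{39}{-32} + 2 \cdot 1^{2}\right) + 3354 = \left(\left(-39\right) \left(- \frac{1}{32}\right) + 2 \cdot 1\right) + 3354 = \left(\frac{39}{32} + 2\right) + 3354 = \frac{103}{32} + 3354 = \frac{107431}{32}$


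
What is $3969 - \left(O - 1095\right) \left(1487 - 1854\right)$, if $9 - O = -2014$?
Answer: $344545$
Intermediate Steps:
$O = 2023$ ($O = 9 - -2014 = 9 + 2014 = 2023$)
$3969 - \left(O - 1095\right) \left(1487 - 1854\right) = 3969 - \left(2023 - 1095\right) \left(1487 - 1854\right) = 3969 - 928 \left(-367\right) = 3969 - -340576 = 3969 + 340576 = 344545$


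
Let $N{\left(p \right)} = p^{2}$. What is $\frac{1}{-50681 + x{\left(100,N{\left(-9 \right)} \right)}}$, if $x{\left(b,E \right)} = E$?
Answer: $- \frac{1}{50600} \approx -1.9763 \cdot 10^{-5}$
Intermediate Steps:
$\frac{1}{-50681 + x{\left(100,N{\left(-9 \right)} \right)}} = \frac{1}{-50681 + \left(-9\right)^{2}} = \frac{1}{-50681 + 81} = \frac{1}{-50600} = - \frac{1}{50600}$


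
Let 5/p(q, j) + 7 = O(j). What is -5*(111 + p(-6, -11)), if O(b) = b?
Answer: -9965/18 ≈ -553.61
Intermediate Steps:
p(q, j) = 5/(-7 + j)
-5*(111 + p(-6, -11)) = -5*(111 + 5/(-7 - 11)) = -5*(111 + 5/(-18)) = -5*(111 + 5*(-1/18)) = -5*(111 - 5/18) = -5*1993/18 = -9965/18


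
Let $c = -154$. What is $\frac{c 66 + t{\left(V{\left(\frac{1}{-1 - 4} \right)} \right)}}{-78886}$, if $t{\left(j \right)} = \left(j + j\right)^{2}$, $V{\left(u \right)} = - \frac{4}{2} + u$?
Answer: $\frac{126808}{986075} \approx 0.1286$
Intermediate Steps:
$V{\left(u \right)} = -2 + u$ ($V{\left(u \right)} = \left(-4\right) \frac{1}{2} + u = -2 + u$)
$t{\left(j \right)} = 4 j^{2}$ ($t{\left(j \right)} = \left(2 j\right)^{2} = 4 j^{2}$)
$\frac{c 66 + t{\left(V{\left(\frac{1}{-1 - 4} \right)} \right)}}{-78886} = \frac{\left(-154\right) 66 + 4 \left(-2 + \frac{1}{-1 - 4}\right)^{2}}{-78886} = \left(-10164 + 4 \left(-2 + \frac{1}{-5}\right)^{2}\right) \left(- \frac{1}{78886}\right) = \left(-10164 + 4 \left(-2 - \frac{1}{5}\right)^{2}\right) \left(- \frac{1}{78886}\right) = \left(-10164 + 4 \left(- \frac{11}{5}\right)^{2}\right) \left(- \frac{1}{78886}\right) = \left(-10164 + 4 \cdot \frac{121}{25}\right) \left(- \frac{1}{78886}\right) = \left(-10164 + \frac{484}{25}\right) \left(- \frac{1}{78886}\right) = \left(- \frac{253616}{25}\right) \left(- \frac{1}{78886}\right) = \frac{126808}{986075}$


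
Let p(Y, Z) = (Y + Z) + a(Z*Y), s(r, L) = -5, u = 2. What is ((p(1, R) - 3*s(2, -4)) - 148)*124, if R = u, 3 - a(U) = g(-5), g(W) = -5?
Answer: -15128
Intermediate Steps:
a(U) = 8 (a(U) = 3 - 1*(-5) = 3 + 5 = 8)
R = 2
p(Y, Z) = 8 + Y + Z (p(Y, Z) = (Y + Z) + 8 = 8 + Y + Z)
((p(1, R) - 3*s(2, -4)) - 148)*124 = (((8 + 1 + 2) - 3*(-5)) - 148)*124 = ((11 + 15) - 148)*124 = (26 - 148)*124 = -122*124 = -15128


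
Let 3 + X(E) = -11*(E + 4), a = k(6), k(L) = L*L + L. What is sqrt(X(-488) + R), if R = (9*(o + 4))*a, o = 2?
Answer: sqrt(7589) ≈ 87.115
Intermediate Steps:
k(L) = L + L**2 (k(L) = L**2 + L = L + L**2)
a = 42 (a = 6*(1 + 6) = 6*7 = 42)
R = 2268 (R = (9*(2 + 4))*42 = (9*6)*42 = 54*42 = 2268)
X(E) = -47 - 11*E (X(E) = -3 - 11*(E + 4) = -3 - 11*(4 + E) = -3 + (-44 - 11*E) = -47 - 11*E)
sqrt(X(-488) + R) = sqrt((-47 - 11*(-488)) + 2268) = sqrt((-47 + 5368) + 2268) = sqrt(5321 + 2268) = sqrt(7589)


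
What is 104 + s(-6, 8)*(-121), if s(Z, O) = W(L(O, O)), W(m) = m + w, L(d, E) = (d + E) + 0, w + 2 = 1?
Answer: -1711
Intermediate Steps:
w = -1 (w = -2 + 1 = -1)
L(d, E) = E + d (L(d, E) = (E + d) + 0 = E + d)
W(m) = -1 + m (W(m) = m - 1 = -1 + m)
s(Z, O) = -1 + 2*O (s(Z, O) = -1 + (O + O) = -1 + 2*O)
104 + s(-6, 8)*(-121) = 104 + (-1 + 2*8)*(-121) = 104 + (-1 + 16)*(-121) = 104 + 15*(-121) = 104 - 1815 = -1711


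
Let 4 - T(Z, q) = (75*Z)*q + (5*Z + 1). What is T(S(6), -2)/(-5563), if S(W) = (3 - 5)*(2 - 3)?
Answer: -293/5563 ≈ -0.052669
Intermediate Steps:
S(W) = 2 (S(W) = -2*(-1) = 2)
T(Z, q) = 3 - 5*Z - 75*Z*q (T(Z, q) = 4 - ((75*Z)*q + (5*Z + 1)) = 4 - (75*Z*q + (1 + 5*Z)) = 4 - (1 + 5*Z + 75*Z*q) = 4 + (-1 - 5*Z - 75*Z*q) = 3 - 5*Z - 75*Z*q)
T(S(6), -2)/(-5563) = (3 - 5*2 - 75*2*(-2))/(-5563) = (3 - 10 + 300)*(-1/5563) = 293*(-1/5563) = -293/5563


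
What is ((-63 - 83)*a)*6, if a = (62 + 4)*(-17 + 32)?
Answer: -867240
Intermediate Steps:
a = 990 (a = 66*15 = 990)
((-63 - 83)*a)*6 = ((-63 - 83)*990)*6 = -146*990*6 = -144540*6 = -867240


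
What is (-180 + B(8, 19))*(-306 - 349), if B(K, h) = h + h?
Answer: 93010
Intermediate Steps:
B(K, h) = 2*h
(-180 + B(8, 19))*(-306 - 349) = (-180 + 2*19)*(-306 - 349) = (-180 + 38)*(-655) = -142*(-655) = 93010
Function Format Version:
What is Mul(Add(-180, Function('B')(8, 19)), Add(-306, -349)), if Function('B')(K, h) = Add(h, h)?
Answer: 93010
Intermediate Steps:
Function('B')(K, h) = Mul(2, h)
Mul(Add(-180, Function('B')(8, 19)), Add(-306, -349)) = Mul(Add(-180, Mul(2, 19)), Add(-306, -349)) = Mul(Add(-180, 38), -655) = Mul(-142, -655) = 93010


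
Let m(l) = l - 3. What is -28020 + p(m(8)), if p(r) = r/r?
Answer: -28019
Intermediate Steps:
m(l) = -3 + l
p(r) = 1
-28020 + p(m(8)) = -28020 + 1 = -28019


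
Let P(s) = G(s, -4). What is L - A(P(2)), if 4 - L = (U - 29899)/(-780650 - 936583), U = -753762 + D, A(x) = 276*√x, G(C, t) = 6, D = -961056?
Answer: 5124215/1717233 - 276*√6 ≈ -673.08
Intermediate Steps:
P(s) = 6
U = -1714818 (U = -753762 - 961056 = -1714818)
L = 5124215/1717233 (L = 4 - (-1714818 - 29899)/(-780650 - 936583) = 4 - (-1744717)/(-1717233) = 4 - (-1744717)*(-1)/1717233 = 4 - 1*1744717/1717233 = 4 - 1744717/1717233 = 5124215/1717233 ≈ 2.9840)
L - A(P(2)) = 5124215/1717233 - 276*√6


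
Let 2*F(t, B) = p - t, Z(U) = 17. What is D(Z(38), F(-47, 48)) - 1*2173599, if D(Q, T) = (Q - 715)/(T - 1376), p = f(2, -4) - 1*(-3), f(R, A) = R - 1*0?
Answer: -1467178976/675 ≈ -2.1736e+6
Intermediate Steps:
f(R, A) = R (f(R, A) = R + 0 = R)
p = 5 (p = 2 - 1*(-3) = 2 + 3 = 5)
F(t, B) = 5/2 - t/2 (F(t, B) = (5 - t)/2 = 5/2 - t/2)
D(Q, T) = (-715 + Q)/(-1376 + T)
D(Z(38), F(-47, 48)) - 1*2173599 = (-715 + 17)/(-1376 + (5/2 - 1/2*(-47))) - 1*2173599 = -698/(-1376 + (5/2 + 47/2)) - 2173599 = -698/(-1376 + 26) - 2173599 = -698/(-1350) - 2173599 = -1/1350*(-698) - 2173599 = 349/675 - 2173599 = -1467178976/675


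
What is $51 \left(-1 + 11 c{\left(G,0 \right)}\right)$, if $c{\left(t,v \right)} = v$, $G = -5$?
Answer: $-51$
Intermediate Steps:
$51 \left(-1 + 11 c{\left(G,0 \right)}\right) = 51 \left(-1 + 11 \cdot 0\right) = 51 \left(-1 + 0\right) = 51 \left(-1\right) = -51$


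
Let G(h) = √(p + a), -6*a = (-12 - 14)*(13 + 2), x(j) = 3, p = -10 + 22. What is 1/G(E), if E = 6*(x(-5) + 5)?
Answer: √77/77 ≈ 0.11396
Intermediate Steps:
p = 12
E = 48 (E = 6*(3 + 5) = 6*8 = 48)
a = 65 (a = -(-12 - 14)*(13 + 2)/6 = -(-13)*15/3 = -⅙*(-390) = 65)
G(h) = √77 (G(h) = √(12 + 65) = √77)
1/G(E) = 1/(√77) = √77/77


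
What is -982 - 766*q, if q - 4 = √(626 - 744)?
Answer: -4046 - 766*I*√118 ≈ -4046.0 - 8320.9*I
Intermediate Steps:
q = 4 + I*√118 (q = 4 + √(626 - 744) = 4 + √(-118) = 4 + I*√118 ≈ 4.0 + 10.863*I)
-982 - 766*q = -982 - 766*(4 + I*√118) = -982 + (-3064 - 766*I*√118) = -4046 - 766*I*√118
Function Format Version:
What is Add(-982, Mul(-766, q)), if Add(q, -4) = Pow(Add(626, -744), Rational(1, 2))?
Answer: Add(-4046, Mul(-766, I, Pow(118, Rational(1, 2)))) ≈ Add(-4046.0, Mul(-8320.9, I))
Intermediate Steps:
q = Add(4, Mul(I, Pow(118, Rational(1, 2)))) (q = Add(4, Pow(Add(626, -744), Rational(1, 2))) = Add(4, Pow(-118, Rational(1, 2))) = Add(4, Mul(I, Pow(118, Rational(1, 2)))) ≈ Add(4.0000, Mul(10.863, I)))
Add(-982, Mul(-766, q)) = Add(-982, Mul(-766, Add(4, Mul(I, Pow(118, Rational(1, 2)))))) = Add(-982, Add(-3064, Mul(-766, I, Pow(118, Rational(1, 2))))) = Add(-4046, Mul(-766, I, Pow(118, Rational(1, 2))))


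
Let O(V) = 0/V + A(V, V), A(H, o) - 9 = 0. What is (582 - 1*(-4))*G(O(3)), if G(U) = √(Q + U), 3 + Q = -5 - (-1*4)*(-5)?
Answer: 586*I*√19 ≈ 2554.3*I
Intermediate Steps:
A(H, o) = 9 (A(H, o) = 9 + 0 = 9)
O(V) = 9 (O(V) = 0/V + 9 = 0 + 9 = 9)
Q = -28 (Q = -3 + (-5 - (-1*4)*(-5)) = -3 + (-5 - (-4)*(-5)) = -3 + (-5 - 1*20) = -3 + (-5 - 20) = -3 - 25 = -28)
G(U) = √(-28 + U)
(582 - 1*(-4))*G(O(3)) = (582 - 1*(-4))*√(-28 + 9) = (582 + 4)*√(-19) = 586*(I*√19) = 586*I*√19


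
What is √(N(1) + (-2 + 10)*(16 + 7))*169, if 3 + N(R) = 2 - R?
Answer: 169*√182 ≈ 2279.9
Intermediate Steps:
N(R) = -1 - R (N(R) = -3 + (2 - R) = -1 - R)
√(N(1) + (-2 + 10)*(16 + 7))*169 = √((-1 - 1*1) + (-2 + 10)*(16 + 7))*169 = √((-1 - 1) + 8*23)*169 = √(-2 + 184)*169 = √182*169 = 169*√182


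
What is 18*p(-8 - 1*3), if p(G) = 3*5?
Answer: 270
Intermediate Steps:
p(G) = 15
18*p(-8 - 1*3) = 18*15 = 270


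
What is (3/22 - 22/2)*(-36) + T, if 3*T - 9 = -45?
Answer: 4170/11 ≈ 379.09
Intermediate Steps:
T = -12 (T = 3 + (⅓)*(-45) = 3 - 15 = -12)
(3/22 - 22/2)*(-36) + T = (3/22 - 22/2)*(-36) - 12 = (3*(1/22) - 22*½)*(-36) - 12 = (3/22 - 11)*(-36) - 12 = -239/22*(-36) - 12 = 4302/11 - 12 = 4170/11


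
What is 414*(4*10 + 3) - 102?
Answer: 17700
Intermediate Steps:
414*(4*10 + 3) - 102 = 414*(40 + 3) - 102 = 414*43 - 102 = 17802 - 102 = 17700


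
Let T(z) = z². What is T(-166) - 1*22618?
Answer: 4938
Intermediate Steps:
T(-166) - 1*22618 = (-166)² - 1*22618 = 27556 - 22618 = 4938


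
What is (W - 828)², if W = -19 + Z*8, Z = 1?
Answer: 703921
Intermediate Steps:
W = -11 (W = -19 + 1*8 = -19 + 8 = -11)
(W - 828)² = (-11 - 828)² = (-839)² = 703921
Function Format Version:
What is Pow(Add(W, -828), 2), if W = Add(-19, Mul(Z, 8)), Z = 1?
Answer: 703921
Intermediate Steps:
W = -11 (W = Add(-19, Mul(1, 8)) = Add(-19, 8) = -11)
Pow(Add(W, -828), 2) = Pow(Add(-11, -828), 2) = Pow(-839, 2) = 703921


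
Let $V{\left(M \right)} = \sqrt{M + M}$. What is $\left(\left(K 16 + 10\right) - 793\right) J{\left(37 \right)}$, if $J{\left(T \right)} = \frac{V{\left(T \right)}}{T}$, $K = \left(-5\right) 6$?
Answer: $- \frac{1263 \sqrt{74}}{37} \approx -293.64$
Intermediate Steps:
$V{\left(M \right)} = \sqrt{2} \sqrt{M}$ ($V{\left(M \right)} = \sqrt{2 M} = \sqrt{2} \sqrt{M}$)
$K = -30$
$J{\left(T \right)} = \frac{\sqrt{2}}{\sqrt{T}}$ ($J{\left(T \right)} = \frac{\sqrt{2} \sqrt{T}}{T} = \frac{\sqrt{2}}{\sqrt{T}}$)
$\left(\left(K 16 + 10\right) - 793\right) J{\left(37 \right)} = \left(\left(\left(-30\right) 16 + 10\right) - 793\right) \frac{\sqrt{2}}{\sqrt{37}} = \left(\left(-480 + 10\right) - 793\right) \sqrt{2} \frac{\sqrt{37}}{37} = \left(-470 - 793\right) \frac{\sqrt{74}}{37} = - 1263 \frac{\sqrt{74}}{37} = - \frac{1263 \sqrt{74}}{37}$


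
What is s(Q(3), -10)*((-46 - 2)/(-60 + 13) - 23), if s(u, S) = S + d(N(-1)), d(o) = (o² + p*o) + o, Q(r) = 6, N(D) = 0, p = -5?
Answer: 10330/47 ≈ 219.79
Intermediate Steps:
d(o) = o² - 4*o (d(o) = (o² - 5*o) + o = o² - 4*o)
s(u, S) = S (s(u, S) = S + 0*(-4 + 0) = S + 0*(-4) = S + 0 = S)
s(Q(3), -10)*((-46 - 2)/(-60 + 13) - 23) = -10*((-46 - 2)/(-60 + 13) - 23) = -10*(-48/(-47) - 23) = -10*(-48*(-1/47) - 23) = -10*(48/47 - 23) = -10*(-1033/47) = 10330/47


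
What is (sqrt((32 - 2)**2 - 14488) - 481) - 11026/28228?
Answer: -6794347/14114 + 2*I*sqrt(3397) ≈ -481.39 + 116.57*I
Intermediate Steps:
(sqrt((32 - 2)**2 - 14488) - 481) - 11026/28228 = (sqrt(30**2 - 14488) - 481) - 11026*1/28228 = (sqrt(900 - 14488) - 481) - 5513/14114 = (sqrt(-13588) - 481) - 5513/14114 = (2*I*sqrt(3397) - 481) - 5513/14114 = (-481 + 2*I*sqrt(3397)) - 5513/14114 = -6794347/14114 + 2*I*sqrt(3397)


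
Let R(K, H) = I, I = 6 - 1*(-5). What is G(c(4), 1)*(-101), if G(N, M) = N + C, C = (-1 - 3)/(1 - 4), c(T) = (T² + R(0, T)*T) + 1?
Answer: -18887/3 ≈ -6295.7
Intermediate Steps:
I = 11 (I = 6 + 5 = 11)
R(K, H) = 11
c(T) = 1 + T² + 11*T (c(T) = (T² + 11*T) + 1 = 1 + T² + 11*T)
C = 4/3 (C = -4/(-3) = -4*(-⅓) = 4/3 ≈ 1.3333)
G(N, M) = 4/3 + N (G(N, M) = N + 4/3 = 4/3 + N)
G(c(4), 1)*(-101) = (4/3 + (1 + 4² + 11*4))*(-101) = (4/3 + (1 + 16 + 44))*(-101) = (4/3 + 61)*(-101) = (187/3)*(-101) = -18887/3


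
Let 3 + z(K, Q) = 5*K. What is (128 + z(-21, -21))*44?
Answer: 880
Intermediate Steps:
z(K, Q) = -3 + 5*K
(128 + z(-21, -21))*44 = (128 + (-3 + 5*(-21)))*44 = (128 + (-3 - 105))*44 = (128 - 108)*44 = 20*44 = 880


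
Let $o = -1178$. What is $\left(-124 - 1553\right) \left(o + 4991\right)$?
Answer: $-6394401$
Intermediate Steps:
$\left(-124 - 1553\right) \left(o + 4991\right) = \left(-124 - 1553\right) \left(-1178 + 4991\right) = \left(-1677\right) 3813 = -6394401$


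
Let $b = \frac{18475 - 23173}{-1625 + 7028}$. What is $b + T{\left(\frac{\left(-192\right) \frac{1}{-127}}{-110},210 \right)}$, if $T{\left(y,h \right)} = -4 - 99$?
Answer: $- \frac{187069}{1801} \approx -103.87$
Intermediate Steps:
$T{\left(y,h \right)} = -103$ ($T{\left(y,h \right)} = -4 - 99 = -103$)
$b = - \frac{1566}{1801}$ ($b = - \frac{4698}{5403} = \left(-4698\right) \frac{1}{5403} = - \frac{1566}{1801} \approx -0.86952$)
$b + T{\left(\frac{\left(-192\right) \frac{1}{-127}}{-110},210 \right)} = - \frac{1566}{1801} - 103 = - \frac{187069}{1801}$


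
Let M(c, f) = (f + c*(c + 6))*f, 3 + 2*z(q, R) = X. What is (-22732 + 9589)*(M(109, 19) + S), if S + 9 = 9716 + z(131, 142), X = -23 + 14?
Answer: -3262447461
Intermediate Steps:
X = -9
z(q, R) = -6 (z(q, R) = -3/2 + (½)*(-9) = -3/2 - 9/2 = -6)
S = 9701 (S = -9 + (9716 - 6) = -9 + 9710 = 9701)
M(c, f) = f*(f + c*(6 + c)) (M(c, f) = (f + c*(6 + c))*f = f*(f + c*(6 + c)))
(-22732 + 9589)*(M(109, 19) + S) = (-22732 + 9589)*(19*(19 + 109² + 6*109) + 9701) = -13143*(19*(19 + 11881 + 654) + 9701) = -13143*(19*12554 + 9701) = -13143*(238526 + 9701) = -13143*248227 = -3262447461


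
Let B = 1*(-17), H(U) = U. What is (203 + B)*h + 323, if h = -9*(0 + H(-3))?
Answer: 5345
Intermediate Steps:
B = -17
h = 27 (h = -9*(0 - 3) = -9*(-3) = 27)
(203 + B)*h + 323 = (203 - 17)*27 + 323 = 186*27 + 323 = 5022 + 323 = 5345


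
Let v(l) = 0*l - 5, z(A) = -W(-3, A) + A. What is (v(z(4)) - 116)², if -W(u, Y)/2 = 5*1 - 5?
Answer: 14641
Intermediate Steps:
W(u, Y) = 0 (W(u, Y) = -2*(5*1 - 5) = -2*(5 - 5) = -2*0 = 0)
z(A) = A (z(A) = -1*0 + A = 0 + A = A)
v(l) = -5 (v(l) = 0 - 5 = -5)
(v(z(4)) - 116)² = (-5 - 116)² = (-121)² = 14641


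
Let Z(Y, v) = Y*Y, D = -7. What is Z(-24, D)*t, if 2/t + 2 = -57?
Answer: -1152/59 ≈ -19.525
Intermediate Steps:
Z(Y, v) = Y²
t = -2/59 (t = 2/(-2 - 57) = 2/(-59) = 2*(-1/59) = -2/59 ≈ -0.033898)
Z(-24, D)*t = (-24)²*(-2/59) = 576*(-2/59) = -1152/59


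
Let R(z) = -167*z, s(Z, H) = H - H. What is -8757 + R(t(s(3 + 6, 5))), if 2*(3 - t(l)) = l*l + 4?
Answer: -8924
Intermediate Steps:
s(Z, H) = 0
t(l) = 1 - l²/2 (t(l) = 3 - (l*l + 4)/2 = 3 - (l² + 4)/2 = 3 - (4 + l²)/2 = 3 + (-2 - l²/2) = 1 - l²/2)
-8757 + R(t(s(3 + 6, 5))) = -8757 - 167*(1 - ½*0²) = -8757 - 167*(1 - ½*0) = -8757 - 167*(1 + 0) = -8757 - 167*1 = -8757 - 167 = -8924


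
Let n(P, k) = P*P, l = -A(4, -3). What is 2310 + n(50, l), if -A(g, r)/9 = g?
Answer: 4810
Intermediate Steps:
A(g, r) = -9*g
l = 36 (l = -(-9)*4 = -1*(-36) = 36)
n(P, k) = P**2
2310 + n(50, l) = 2310 + 50**2 = 2310 + 2500 = 4810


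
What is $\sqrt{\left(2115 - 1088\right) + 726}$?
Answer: $\sqrt{1753} \approx 41.869$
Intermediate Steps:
$\sqrt{\left(2115 - 1088\right) + 726} = \sqrt{1027 + 726} = \sqrt{1753}$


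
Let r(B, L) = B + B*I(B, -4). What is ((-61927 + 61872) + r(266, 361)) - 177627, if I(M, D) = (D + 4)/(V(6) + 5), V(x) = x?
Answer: -177416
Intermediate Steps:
I(M, D) = 4/11 + D/11 (I(M, D) = (D + 4)/(6 + 5) = (4 + D)/11 = (4 + D)*(1/11) = 4/11 + D/11)
r(B, L) = B (r(B, L) = B + B*(4/11 + (1/11)*(-4)) = B + B*(4/11 - 4/11) = B + B*0 = B + 0 = B)
((-61927 + 61872) + r(266, 361)) - 177627 = ((-61927 + 61872) + 266) - 177627 = (-55 + 266) - 177627 = 211 - 177627 = -177416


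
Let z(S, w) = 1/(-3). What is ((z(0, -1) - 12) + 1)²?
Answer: 1156/9 ≈ 128.44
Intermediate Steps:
z(S, w) = -⅓
((z(0, -1) - 12) + 1)² = ((-⅓ - 12) + 1)² = (-37/3 + 1)² = (-34/3)² = 1156/9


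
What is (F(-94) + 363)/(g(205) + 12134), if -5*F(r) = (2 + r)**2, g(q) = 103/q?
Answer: -272609/2487573 ≈ -0.10959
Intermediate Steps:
F(r) = -(2 + r)**2/5
(F(-94) + 363)/(g(205) + 12134) = (-(2 - 94)**2/5 + 363)/(103/205 + 12134) = (-1/5*(-92)**2 + 363)/(103*(1/205) + 12134) = (-1/5*8464 + 363)/(103/205 + 12134) = (-8464/5 + 363)/(2487573/205) = -6649/5*205/2487573 = -272609/2487573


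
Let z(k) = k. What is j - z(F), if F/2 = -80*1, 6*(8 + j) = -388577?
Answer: -387665/6 ≈ -64611.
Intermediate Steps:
j = -388625/6 (j = -8 + (1/6)*(-388577) = -8 - 388577/6 = -388625/6 ≈ -64771.)
F = -160 (F = 2*(-80*1) = 2*(-80) = -160)
j - z(F) = -388625/6 - 1*(-160) = -388625/6 + 160 = -387665/6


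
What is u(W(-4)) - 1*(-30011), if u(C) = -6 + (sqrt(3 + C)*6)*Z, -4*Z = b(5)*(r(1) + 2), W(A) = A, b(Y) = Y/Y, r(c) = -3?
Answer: 30005 + 3*I/2 ≈ 30005.0 + 1.5*I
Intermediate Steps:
b(Y) = 1
Z = 1/4 (Z = -(-3 + 2)/4 = -(-1)/4 = -1/4*(-1) = 1/4 ≈ 0.25000)
u(C) = -6 + 3*sqrt(3 + C)/2 (u(C) = -6 + (sqrt(3 + C)*6)*(1/4) = -6 + (6*sqrt(3 + C))*(1/4) = -6 + 3*sqrt(3 + C)/2)
u(W(-4)) - 1*(-30011) = (-6 + 3*sqrt(3 - 4)/2) - 1*(-30011) = (-6 + 3*sqrt(-1)/2) + 30011 = (-6 + 3*I/2) + 30011 = 30005 + 3*I/2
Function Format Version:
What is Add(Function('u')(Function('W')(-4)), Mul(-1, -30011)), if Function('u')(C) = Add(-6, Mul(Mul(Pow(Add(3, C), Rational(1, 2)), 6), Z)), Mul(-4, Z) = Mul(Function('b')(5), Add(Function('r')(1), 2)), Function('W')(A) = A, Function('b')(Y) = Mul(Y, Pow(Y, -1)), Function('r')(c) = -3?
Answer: Add(30005, Mul(Rational(3, 2), I)) ≈ Add(30005., Mul(1.5000, I))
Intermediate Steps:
Function('b')(Y) = 1
Z = Rational(1, 4) (Z = Mul(Rational(-1, 4), Mul(1, Add(-3, 2))) = Mul(Rational(-1, 4), Mul(1, -1)) = Mul(Rational(-1, 4), -1) = Rational(1, 4) ≈ 0.25000)
Function('u')(C) = Add(-6, Mul(Rational(3, 2), Pow(Add(3, C), Rational(1, 2)))) (Function('u')(C) = Add(-6, Mul(Mul(Pow(Add(3, C), Rational(1, 2)), 6), Rational(1, 4))) = Add(-6, Mul(Mul(6, Pow(Add(3, C), Rational(1, 2))), Rational(1, 4))) = Add(-6, Mul(Rational(3, 2), Pow(Add(3, C), Rational(1, 2)))))
Add(Function('u')(Function('W')(-4)), Mul(-1, -30011)) = Add(Add(-6, Mul(Rational(3, 2), Pow(Add(3, -4), Rational(1, 2)))), Mul(-1, -30011)) = Add(Add(-6, Mul(Rational(3, 2), Pow(-1, Rational(1, 2)))), 30011) = Add(Add(-6, Mul(Rational(3, 2), I)), 30011) = Add(30005, Mul(Rational(3, 2), I))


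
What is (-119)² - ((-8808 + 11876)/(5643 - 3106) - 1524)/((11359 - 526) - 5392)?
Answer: 3313215523/233963 ≈ 14161.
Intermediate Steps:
(-119)² - ((-8808 + 11876)/(5643 - 3106) - 1524)/((11359 - 526) - 5392) = 14161 - (3068/2537 - 1524)/(10833 - 5392) = 14161 - (3068*(1/2537) - 1524)/5441 = 14161 - (52/43 - 1524)/5441 = 14161 - (-65480)/(43*5441) = 14161 - 1*(-65480/233963) = 14161 + 65480/233963 = 3313215523/233963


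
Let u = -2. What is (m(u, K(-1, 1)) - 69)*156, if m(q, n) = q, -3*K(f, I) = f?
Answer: -11076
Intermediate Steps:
K(f, I) = -f/3
(m(u, K(-1, 1)) - 69)*156 = (-2 - 69)*156 = -71*156 = -11076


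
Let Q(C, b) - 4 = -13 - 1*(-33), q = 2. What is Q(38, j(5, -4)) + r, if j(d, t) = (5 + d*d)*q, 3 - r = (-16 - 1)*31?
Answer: 554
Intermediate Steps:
r = 530 (r = 3 - (-16 - 1)*31 = 3 - (-17)*31 = 3 - 1*(-527) = 3 + 527 = 530)
j(d, t) = 10 + 2*d² (j(d, t) = (5 + d*d)*2 = (5 + d²)*2 = 10 + 2*d²)
Q(C, b) = 24 (Q(C, b) = 4 + (-13 - 1*(-33)) = 4 + (-13 + 33) = 4 + 20 = 24)
Q(38, j(5, -4)) + r = 24 + 530 = 554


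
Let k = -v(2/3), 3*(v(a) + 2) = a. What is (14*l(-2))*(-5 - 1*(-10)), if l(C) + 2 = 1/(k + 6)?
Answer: -131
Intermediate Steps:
v(a) = -2 + a/3
k = 16/9 (k = -(-2 + (2/3)/3) = -(-2 + (2*(1/3))/3) = -(-2 + (1/3)*(2/3)) = -(-2 + 2/9) = -1*(-16/9) = 16/9 ≈ 1.7778)
l(C) = -131/70 (l(C) = -2 + 1/(16/9 + 6) = -2 + 1/(70/9) = -2 + 9/70 = -131/70)
(14*l(-2))*(-5 - 1*(-10)) = (14*(-131/70))*(-5 - 1*(-10)) = -131*(-5 + 10)/5 = -131/5*5 = -131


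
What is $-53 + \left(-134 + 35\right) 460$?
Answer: $-45593$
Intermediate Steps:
$-53 + \left(-134 + 35\right) 460 = -53 - 45540 = -45593$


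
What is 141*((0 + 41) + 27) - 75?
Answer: 9513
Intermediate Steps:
141*((0 + 41) + 27) - 75 = 141*(41 + 27) - 75 = 141*68 - 75 = 9588 - 75 = 9513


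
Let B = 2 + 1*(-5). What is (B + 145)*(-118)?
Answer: -16756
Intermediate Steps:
B = -3 (B = 2 - 5 = -3)
(B + 145)*(-118) = (-3 + 145)*(-118) = 142*(-118) = -16756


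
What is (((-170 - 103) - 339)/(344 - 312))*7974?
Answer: -610011/4 ≈ -1.5250e+5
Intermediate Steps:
(((-170 - 103) - 339)/(344 - 312))*7974 = ((-273 - 339)/32)*7974 = -612*1/32*7974 = -153/8*7974 = -610011/4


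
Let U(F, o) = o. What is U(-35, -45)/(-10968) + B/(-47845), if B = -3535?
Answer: 389761/4997752 ≈ 0.077987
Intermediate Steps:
U(-35, -45)/(-10968) + B/(-47845) = -45/(-10968) - 3535/(-47845) = -45*(-1/10968) - 3535*(-1/47845) = 15/3656 + 101/1367 = 389761/4997752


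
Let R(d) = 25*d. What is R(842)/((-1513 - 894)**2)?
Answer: 21050/5793649 ≈ 0.0036333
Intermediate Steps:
R(842)/((-1513 - 894)**2) = (25*842)/((-1513 - 894)**2) = 21050/((-2407)**2) = 21050/5793649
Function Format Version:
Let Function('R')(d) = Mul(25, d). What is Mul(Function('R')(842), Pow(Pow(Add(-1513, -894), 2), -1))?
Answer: Rational(21050, 5793649) ≈ 0.0036333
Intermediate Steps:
Mul(Function('R')(842), Pow(Pow(Add(-1513, -894), 2), -1)) = Mul(Mul(25, 842), Pow(Pow(Add(-1513, -894), 2), -1)) = Mul(21050, Pow(Pow(-2407, 2), -1)) = Mul(21050, Pow(5793649, -1)) = Mul(21050, Rational(1, 5793649)) = Rational(21050, 5793649)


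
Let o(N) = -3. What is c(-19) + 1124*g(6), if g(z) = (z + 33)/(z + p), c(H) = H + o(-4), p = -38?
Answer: -11135/8 ≈ -1391.9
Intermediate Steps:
c(H) = -3 + H (c(H) = H - 3 = -3 + H)
g(z) = (33 + z)/(-38 + z) (g(z) = (z + 33)/(z - 38) = (33 + z)/(-38 + z))
c(-19) + 1124*g(6) = (-3 - 19) + 1124*((33 + 6)/(-38 + 6)) = -22 + 1124*(39/(-32)) = -22 + 1124*(-1/32*39) = -22 + 1124*(-39/32) = -22 - 10959/8 = -11135/8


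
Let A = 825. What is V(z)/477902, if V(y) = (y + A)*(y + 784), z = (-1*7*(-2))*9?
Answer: 432705/238951 ≈ 1.8109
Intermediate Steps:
z = 126 (z = -7*(-2)*9 = 14*9 = 126)
V(y) = (784 + y)*(825 + y) (V(y) = (y + 825)*(y + 784) = (825 + y)*(784 + y) = (784 + y)*(825 + y))
V(z)/477902 = (646800 + 126**2 + 1609*126)/477902 = (646800 + 15876 + 202734)*(1/477902) = 865410*(1/477902) = 432705/238951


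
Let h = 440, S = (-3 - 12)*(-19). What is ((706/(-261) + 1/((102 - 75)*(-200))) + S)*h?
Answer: 486281081/3915 ≈ 1.2421e+5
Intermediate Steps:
S = 285 (S = -15*(-19) = 285)
((706/(-261) + 1/((102 - 75)*(-200))) + S)*h = ((706/(-261) + 1/((102 - 75)*(-200))) + 285)*440 = ((706*(-1/261) - 1/200/27) + 285)*440 = ((-706/261 + (1/27)*(-1/200)) + 285)*440 = ((-706/261 - 1/5400) + 285)*440 = (-423629/156600 + 285)*440 = (44207371/156600)*440 = 486281081/3915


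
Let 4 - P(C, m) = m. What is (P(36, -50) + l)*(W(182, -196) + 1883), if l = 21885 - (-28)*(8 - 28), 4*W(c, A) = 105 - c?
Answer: 159380445/4 ≈ 3.9845e+7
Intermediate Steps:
P(C, m) = 4 - m
W(c, A) = 105/4 - c/4 (W(c, A) = (105 - c)/4 = 105/4 - c/4)
l = 21325 (l = 21885 - (-28)*(-20) = 21885 - 1*560 = 21885 - 560 = 21325)
(P(36, -50) + l)*(W(182, -196) + 1883) = ((4 - 1*(-50)) + 21325)*((105/4 - 1/4*182) + 1883) = ((4 + 50) + 21325)*((105/4 - 91/2) + 1883) = (54 + 21325)*(-77/4 + 1883) = 21379*(7455/4) = 159380445/4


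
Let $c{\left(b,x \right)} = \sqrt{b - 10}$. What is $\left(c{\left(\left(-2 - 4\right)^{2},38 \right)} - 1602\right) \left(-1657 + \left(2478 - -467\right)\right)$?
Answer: $-2063376 + 1288 \sqrt{26} \approx -2.0568 \cdot 10^{6}$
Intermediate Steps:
$c{\left(b,x \right)} = \sqrt{-10 + b}$
$\left(c{\left(\left(-2 - 4\right)^{2},38 \right)} - 1602\right) \left(-1657 + \left(2478 - -467\right)\right) = \left(\sqrt{-10 + \left(-2 - 4\right)^{2}} - 1602\right) \left(-1657 + \left(2478 - -467\right)\right) = \left(\sqrt{-10 + \left(-6\right)^{2}} - 1602\right) \left(-1657 + \left(2478 + 467\right)\right) = \left(\sqrt{-10 + 36} - 1602\right) \left(-1657 + 2945\right) = \left(\sqrt{26} - 1602\right) 1288 = \left(-1602 + \sqrt{26}\right) 1288 = -2063376 + 1288 \sqrt{26}$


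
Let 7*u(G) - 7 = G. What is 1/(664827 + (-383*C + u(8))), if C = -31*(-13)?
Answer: 7/3573361 ≈ 1.9589e-6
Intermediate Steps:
u(G) = 1 + G/7
C = 403
1/(664827 + (-383*C + u(8))) = 1/(664827 + (-383*403 + (1 + (⅐)*8))) = 1/(664827 + (-154349 + (1 + 8/7))) = 1/(664827 + (-154349 + 15/7)) = 1/(664827 - 1080428/7) = 1/(3573361/7) = 7/3573361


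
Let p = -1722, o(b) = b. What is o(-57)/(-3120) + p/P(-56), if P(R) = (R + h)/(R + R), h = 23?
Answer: -66859311/11440 ≈ -5844.3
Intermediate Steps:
P(R) = (23 + R)/(2*R) (P(R) = (R + 23)/(R + R) = (23 + R)/((2*R)) = (23 + R)*(1/(2*R)) = (23 + R)/(2*R))
o(-57)/(-3120) + p/P(-56) = -57/(-3120) - 1722*(-112/(23 - 56)) = -57*(-1/3120) - 1722/((½)*(-1/56)*(-33)) = 19/1040 - 1722/33/112 = 19/1040 - 1722*112/33 = 19/1040 - 64288/11 = -66859311/11440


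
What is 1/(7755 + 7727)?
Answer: 1/15482 ≈ 6.4591e-5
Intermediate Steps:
1/(7755 + 7727) = 1/15482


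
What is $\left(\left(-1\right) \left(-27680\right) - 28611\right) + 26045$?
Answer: $25114$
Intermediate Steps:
$\left(\left(-1\right) \left(-27680\right) - 28611\right) + 26045 = \left(27680 - 28611\right) + 26045 = -931 + 26045 = 25114$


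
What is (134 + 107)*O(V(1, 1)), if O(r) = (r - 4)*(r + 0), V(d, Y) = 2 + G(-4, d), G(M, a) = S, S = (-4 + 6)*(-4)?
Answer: 14460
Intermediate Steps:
S = -8 (S = 2*(-4) = -8)
G(M, a) = -8
V(d, Y) = -6 (V(d, Y) = 2 - 8 = -6)
O(r) = r*(-4 + r) (O(r) = (-4 + r)*r = r*(-4 + r))
(134 + 107)*O(V(1, 1)) = (134 + 107)*(-6*(-4 - 6)) = 241*(-6*(-10)) = 241*60 = 14460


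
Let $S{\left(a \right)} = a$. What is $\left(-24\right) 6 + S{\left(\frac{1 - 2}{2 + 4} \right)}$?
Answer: $- \frac{865}{6} \approx -144.17$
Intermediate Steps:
$\left(-24\right) 6 + S{\left(\frac{1 - 2}{2 + 4} \right)} = \left(-24\right) 6 + \frac{1 - 2}{2 + 4} = -144 - \frac{1}{6} = - \frac{865}{6}$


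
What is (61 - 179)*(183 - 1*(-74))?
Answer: -30326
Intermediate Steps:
(61 - 179)*(183 - 1*(-74)) = -118*(183 + 74) = -118*257 = -30326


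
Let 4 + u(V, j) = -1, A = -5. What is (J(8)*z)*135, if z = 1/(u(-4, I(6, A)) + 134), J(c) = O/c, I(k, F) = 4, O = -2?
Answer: -45/172 ≈ -0.26163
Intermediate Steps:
u(V, j) = -5 (u(V, j) = -4 - 1 = -5)
J(c) = -2/c
z = 1/129 (z = 1/(-5 + 134) = 1/129 ≈ 0.0077519)
(J(8)*z)*135 = (-2/8*(1/129))*135 = (-2*⅛*(1/129))*135 = -¼*1/129*135 = -1/516*135 = -45/172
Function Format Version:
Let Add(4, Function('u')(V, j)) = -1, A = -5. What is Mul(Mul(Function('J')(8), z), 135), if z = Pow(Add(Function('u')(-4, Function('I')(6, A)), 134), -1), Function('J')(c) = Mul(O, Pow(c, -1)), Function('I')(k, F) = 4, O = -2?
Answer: Rational(-45, 172) ≈ -0.26163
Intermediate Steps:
Function('u')(V, j) = -5 (Function('u')(V, j) = Add(-4, -1) = -5)
Function('J')(c) = Mul(-2, Pow(c, -1))
z = Rational(1, 129) (z = Pow(Add(-5, 134), -1) = Pow(129, -1) = Rational(1, 129) ≈ 0.0077519)
Mul(Mul(Function('J')(8), z), 135) = Mul(Mul(Mul(-2, Pow(8, -1)), Rational(1, 129)), 135) = Mul(Mul(Mul(-2, Rational(1, 8)), Rational(1, 129)), 135) = Mul(Mul(Rational(-1, 4), Rational(1, 129)), 135) = Mul(Rational(-1, 516), 135) = Rational(-45, 172)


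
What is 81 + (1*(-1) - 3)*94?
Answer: -295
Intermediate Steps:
81 + (1*(-1) - 3)*94 = 81 + (-1 - 3)*94 = 81 - 4*94 = 81 - 376 = -295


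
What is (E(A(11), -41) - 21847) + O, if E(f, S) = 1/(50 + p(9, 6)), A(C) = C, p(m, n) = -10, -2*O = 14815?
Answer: -1170179/40 ≈ -29254.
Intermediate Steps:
O = -14815/2 (O = -1/2*14815 = -14815/2 ≈ -7407.5)
E(f, S) = 1/40 (E(f, S) = 1/(50 - 10) = 1/40)
(E(A(11), -41) - 21847) + O = (1/40 - 21847) - 14815/2 = -873879/40 - 14815/2 = -1170179/40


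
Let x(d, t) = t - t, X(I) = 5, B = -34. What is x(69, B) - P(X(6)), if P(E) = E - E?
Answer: 0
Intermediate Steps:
P(E) = 0
x(d, t) = 0
x(69, B) - P(X(6)) = 0 - 1*0 = 0 + 0 = 0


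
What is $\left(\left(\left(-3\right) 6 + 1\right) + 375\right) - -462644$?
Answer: $463002$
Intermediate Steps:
$\left(\left(\left(-3\right) 6 + 1\right) + 375\right) - -462644 = \left(\left(-18 + 1\right) + 375\right) + 462644 = \left(-17 + 375\right) + 462644 = 358 + 462644 = 463002$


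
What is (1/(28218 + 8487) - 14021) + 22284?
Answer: 303293416/36705 ≈ 8263.0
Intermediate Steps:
(1/(28218 + 8487) - 14021) + 22284 = (1/36705 - 14021) + 22284 = -514640804/36705 + 22284 = 303293416/36705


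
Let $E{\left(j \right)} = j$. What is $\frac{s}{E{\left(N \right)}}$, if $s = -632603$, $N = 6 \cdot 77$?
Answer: $- \frac{632603}{462} \approx -1369.3$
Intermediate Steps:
$N = 462$
$\frac{s}{E{\left(N \right)}} = - \frac{632603}{462}$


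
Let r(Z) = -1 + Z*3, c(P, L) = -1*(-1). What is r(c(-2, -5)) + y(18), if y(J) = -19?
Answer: -17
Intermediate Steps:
c(P, L) = 1
r(Z) = -1 + 3*Z
r(c(-2, -5)) + y(18) = (-1 + 3*1) - 19 = (-1 + 3) - 19 = 2 - 19 = -17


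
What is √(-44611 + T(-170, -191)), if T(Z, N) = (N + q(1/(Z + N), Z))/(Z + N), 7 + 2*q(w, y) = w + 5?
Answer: I*√23254723274/722 ≈ 211.21*I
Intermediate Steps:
q(w, y) = -1 + w/2 (q(w, y) = -7/2 + (w + 5)/2 = -7/2 + (5 + w)/2 = -7/2 + (5/2 + w/2) = -1 + w/2)
T(Z, N) = (-1 + N + 1/(2*(N + Z)))/(N + Z) (T(Z, N) = (N + (-1 + 1/(2*(Z + N))))/(Z + N) = (N + (-1 + 1/(2*(N + Z))))/(N + Z) = (-1 + N + 1/(2*(N + Z)))/(N + Z))
√(-44611 + T(-170, -191)) = √(-44611 + (½ + (-1 - 191)*(-191 - 170))/(-191 - 170)²) = √(-44611 + (½ - 192*(-361))/(-361)²) = √(-44611 + (½ + 69312)/130321) = √(-44611 + (1/130321)*(138625/2)) = √(-44611 + 138625/260642) = √(-11627361637/260642) = I*√23254723274/722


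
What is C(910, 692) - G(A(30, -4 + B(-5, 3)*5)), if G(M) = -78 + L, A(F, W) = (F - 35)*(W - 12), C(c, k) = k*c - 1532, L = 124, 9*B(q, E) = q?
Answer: 628142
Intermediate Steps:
B(q, E) = q/9
C(c, k) = -1532 + c*k (C(c, k) = c*k - 1532 = -1532 + c*k)
A(F, W) = (-35 + F)*(-12 + W)
G(M) = 46 (G(M) = -78 + 124 = 46)
C(910, 692) - G(A(30, -4 + B(-5, 3)*5)) = (-1532 + 910*692) - 1*46 = (-1532 + 629720) - 46 = 628188 - 46 = 628142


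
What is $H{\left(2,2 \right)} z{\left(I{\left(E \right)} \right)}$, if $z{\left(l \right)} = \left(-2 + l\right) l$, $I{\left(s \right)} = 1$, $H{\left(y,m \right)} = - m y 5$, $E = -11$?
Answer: $20$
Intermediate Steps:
$H{\left(y,m \right)} = - 5 m y$ ($H{\left(y,m \right)} = - m y 5 = - 5 m y$)
$z{\left(l \right)} = l \left(-2 + l\right)$
$H{\left(2,2 \right)} z{\left(I{\left(E \right)} \right)} = \left(-5\right) 2 \cdot 2 \cdot 1 \left(-2 + 1\right) = - 20 \cdot 1 \left(-1\right) = \left(-20\right) \left(-1\right) = 20$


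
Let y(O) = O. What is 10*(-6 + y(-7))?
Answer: -130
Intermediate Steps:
10*(-6 + y(-7)) = 10*(-6 - 7) = 10*(-13) = -130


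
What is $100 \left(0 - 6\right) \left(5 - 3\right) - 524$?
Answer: $-1724$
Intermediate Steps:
$100 \left(0 - 6\right) \left(5 - 3\right) - 524 = 100 \left(0 - 6\right) 2 - 524 = 100 \left(\left(-6\right) 2\right) - 524 = 100 \left(-12\right) - 524 = -1200 - 524 = -1724$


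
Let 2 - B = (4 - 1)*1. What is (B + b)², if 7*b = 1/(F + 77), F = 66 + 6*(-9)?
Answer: 386884/388129 ≈ 0.99679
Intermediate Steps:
F = 12 (F = 66 - 54 = 12)
B = -1 (B = 2 - (4 - 1) = 2 - 3 = -1)
b = 1/623 (b = 1/(7*(12 + 77)) = (⅐)/89 = (⅐)*(1/89) = 1/623 ≈ 0.0016051)
(B + b)² = (-1 + 1/623)² = (-622/623)² = 386884/388129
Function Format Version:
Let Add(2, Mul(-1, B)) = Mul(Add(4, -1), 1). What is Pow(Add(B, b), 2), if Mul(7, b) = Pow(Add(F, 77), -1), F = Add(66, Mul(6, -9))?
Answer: Rational(386884, 388129) ≈ 0.99679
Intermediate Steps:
F = 12 (F = Add(66, -54) = 12)
B = -1 (B = Add(2, Mul(-1, Mul(Add(4, -1), 1))) = Add(2, Mul(-1, Mul(3, 1))) = Add(2, Mul(-1, 3)) = Add(2, -3) = -1)
b = Rational(1, 623) (b = Mul(Rational(1, 7), Pow(Add(12, 77), -1)) = Mul(Rational(1, 7), Pow(89, -1)) = Mul(Rational(1, 7), Rational(1, 89)) = Rational(1, 623) ≈ 0.0016051)
Pow(Add(B, b), 2) = Pow(Add(-1, Rational(1, 623)), 2) = Pow(Rational(-622, 623), 2) = Rational(386884, 388129)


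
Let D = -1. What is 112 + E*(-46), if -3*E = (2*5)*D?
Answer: -124/3 ≈ -41.333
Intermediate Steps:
E = 10/3 (E = -2*5*(-1)/3 = -10*(-1)/3 = -1/3*(-10) = 10/3 ≈ 3.3333)
112 + E*(-46) = 112 + (10/3)*(-46) = 112 - 460/3 = -124/3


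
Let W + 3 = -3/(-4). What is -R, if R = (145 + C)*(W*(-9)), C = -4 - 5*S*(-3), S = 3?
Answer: -7533/2 ≈ -3766.5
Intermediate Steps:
W = -9/4 (W = -3 - 3/(-4) = -3 - 3*(-1/4) = -3 + 3/4 = -9/4 ≈ -2.2500)
C = 41 (C = -4 - 15*(-3) = -4 - 5*(-9) = -4 + 45 = 41)
R = 7533/2 (R = (145 + 41)*(-9/4*(-9)) = 186*(81/4) = 7533/2 ≈ 3766.5)
-R = -1*7533/2 = -7533/2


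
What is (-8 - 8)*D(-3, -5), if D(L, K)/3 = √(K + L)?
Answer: -96*I*√2 ≈ -135.76*I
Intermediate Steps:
D(L, K) = 3*√(K + L)
(-8 - 8)*D(-3, -5) = (-8 - 8)*(3*√(-5 - 3)) = -48*√(-8) = -48*2*I*√2 = -96*I*√2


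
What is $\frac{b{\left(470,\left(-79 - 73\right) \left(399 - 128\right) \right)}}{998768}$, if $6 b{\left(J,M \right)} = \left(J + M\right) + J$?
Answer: $- \frac{10063}{1498152} \approx -0.0067169$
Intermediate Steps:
$b{\left(J,M \right)} = \frac{J}{3} + \frac{M}{6}$ ($b{\left(J,M \right)} = \frac{\left(J + M\right) + J}{6} = \frac{M + 2 J}{6} = \frac{J}{3} + \frac{M}{6}$)
$\frac{b{\left(470,\left(-79 - 73\right) \left(399 - 128\right) \right)}}{998768} = \frac{\frac{1}{3} \cdot 470 + \frac{\left(-79 - 73\right) \left(399 - 128\right)}{6}}{998768} = \left(\frac{470}{3} + \frac{\left(-152\right) 271}{6}\right) \frac{1}{998768} = \left(\frac{470}{3} + \frac{1}{6} \left(-41192\right)\right) \frac{1}{998768} = \left(\frac{470}{3} - \frac{20596}{3}\right) \frac{1}{998768} = \left(- \frac{20126}{3}\right) \frac{1}{998768} = - \frac{10063}{1498152}$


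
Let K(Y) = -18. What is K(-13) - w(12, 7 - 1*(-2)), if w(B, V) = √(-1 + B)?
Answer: -18 - √11 ≈ -21.317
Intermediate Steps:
K(-13) - w(12, 7 - 1*(-2)) = -18 - √(-1 + 12) = -18 - √11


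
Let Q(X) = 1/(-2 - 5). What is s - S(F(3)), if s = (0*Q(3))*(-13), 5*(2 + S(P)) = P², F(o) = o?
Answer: ⅕ ≈ 0.20000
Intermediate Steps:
S(P) = -2 + P²/5
Q(X) = -⅐ (Q(X) = 1/(-7) = -⅐)
s = 0 (s = (0*(-⅐))*(-13) = 0*(-13) = 0)
s - S(F(3)) = 0 - (-2 + (⅕)*3²) = 0 - (-2 + (⅕)*9) = 0 - (-2 + 9/5) = 0 - 1*(-⅕) = 0 + ⅕ = ⅕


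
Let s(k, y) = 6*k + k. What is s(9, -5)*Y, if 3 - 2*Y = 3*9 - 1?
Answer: -1449/2 ≈ -724.50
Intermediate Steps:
s(k, y) = 7*k
Y = -23/2 (Y = 3/2 - (3*9 - 1)/2 = 3/2 - (27 - 1)/2 = 3/2 - ½*26 = 3/2 - 13 = -23/2 ≈ -11.500)
s(9, -5)*Y = (7*9)*(-23/2) = 63*(-23/2) = -1449/2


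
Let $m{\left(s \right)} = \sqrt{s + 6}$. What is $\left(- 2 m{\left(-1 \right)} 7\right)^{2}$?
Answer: $980$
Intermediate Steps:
$m{\left(s \right)} = \sqrt{6 + s}$
$\left(- 2 m{\left(-1 \right)} 7\right)^{2} = \left(- 2 \sqrt{6 - 1} \cdot 7\right)^{2} = \left(- 2 \sqrt{5} \cdot 7\right)^{2} = \left(- 14 \sqrt{5}\right)^{2} = 980$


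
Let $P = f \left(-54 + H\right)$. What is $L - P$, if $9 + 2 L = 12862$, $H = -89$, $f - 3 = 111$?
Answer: $\frac{45457}{2} \approx 22729.0$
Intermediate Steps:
$f = 114$ ($f = 3 + 111 = 114$)
$P = -16302$ ($P = 114 \left(-54 - 89\right) = 114 \left(-143\right) = -16302$)
$L = \frac{12853}{2}$ ($L = - \frac{9}{2} + \frac{1}{2} \cdot 12862 = - \frac{9}{2} + 6431 = \frac{12853}{2} \approx 6426.5$)
$L - P = \frac{12853}{2} - -16302 = \frac{12853}{2} + 16302 = \frac{45457}{2}$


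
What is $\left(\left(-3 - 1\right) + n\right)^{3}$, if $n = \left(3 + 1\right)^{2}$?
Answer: $1728$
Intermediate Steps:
$n = 16$ ($n = 4^{2} = 16$)
$\left(\left(-3 - 1\right) + n\right)^{3} = \left(\left(-3 - 1\right) + 16\right)^{3} = \left(-4 + 16\right)^{3} = 12^{3} = 1728$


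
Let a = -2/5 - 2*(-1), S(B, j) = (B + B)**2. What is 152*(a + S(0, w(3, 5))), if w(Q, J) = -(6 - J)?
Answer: 1216/5 ≈ 243.20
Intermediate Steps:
w(Q, J) = -6 + J
S(B, j) = 4*B**2 (S(B, j) = (2*B)**2 = 4*B**2)
a = 8/5 (a = -2*1/5 + 2 = -2/5 + 2 = 8/5 ≈ 1.6000)
152*(a + S(0, w(3, 5))) = 152*(8/5 + 4*0**2) = 152*(8/5 + 4*0) = 152*(8/5 + 0) = 152*(8/5) = 1216/5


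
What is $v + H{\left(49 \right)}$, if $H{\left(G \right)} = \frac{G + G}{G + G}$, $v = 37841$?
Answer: $37842$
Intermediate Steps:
$H{\left(G \right)} = 1$ ($H{\left(G \right)} = \frac{2 G}{2 G} = 2 G \frac{1}{2 G} = 1$)
$v + H{\left(49 \right)} = 37841 + 1 = 37842$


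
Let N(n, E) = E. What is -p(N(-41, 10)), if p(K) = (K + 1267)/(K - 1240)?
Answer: 1277/1230 ≈ 1.0382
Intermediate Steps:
p(K) = (1267 + K)/(-1240 + K)
-p(N(-41, 10)) = -(1267 + 10)/(-1240 + 10) = -1277/(-1230) = -(-1)*1277/1230 = -1*(-1277/1230) = 1277/1230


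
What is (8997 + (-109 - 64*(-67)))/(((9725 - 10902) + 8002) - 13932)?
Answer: -4392/2369 ≈ -1.8539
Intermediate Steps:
(8997 + (-109 - 64*(-67)))/(((9725 - 10902) + 8002) - 13932) = (8997 + (-109 + 4288))/((-1177 + 8002) - 13932) = (8997 + 4179)/(6825 - 13932) = 13176/(-7107) = 13176*(-1/7107) = -4392/2369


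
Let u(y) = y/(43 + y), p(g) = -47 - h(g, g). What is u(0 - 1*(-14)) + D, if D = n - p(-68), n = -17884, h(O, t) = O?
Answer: -1020571/57 ≈ -17905.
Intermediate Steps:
p(g) = -47 - g
u(y) = y/(43 + y)
D = -17905 (D = -17884 - (-47 - 1*(-68)) = -17884 - (-47 + 68) = -17884 - 1*21 = -17884 - 21 = -17905)
u(0 - 1*(-14)) + D = (0 - 1*(-14))/(43 + (0 - 1*(-14))) - 17905 = (0 + 14)/(43 + (0 + 14)) - 17905 = 14/(43 + 14) - 17905 = 14/57 - 17905 = -1020571/57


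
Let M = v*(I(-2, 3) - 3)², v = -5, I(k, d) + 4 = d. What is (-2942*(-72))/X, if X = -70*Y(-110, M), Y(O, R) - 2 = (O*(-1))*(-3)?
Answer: 13239/1435 ≈ 9.2258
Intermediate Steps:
I(k, d) = -4 + d
M = -80 (M = -5*((-4 + 3) - 3)² = -5*(-1 - 3)² = -5*(-4)² = -5*16 = -80)
Y(O, R) = 2 + 3*O (Y(O, R) = 2 + (O*(-1))*(-3) = 2 - O*(-3) = 2 + 3*O)
X = 22960 (X = -70*(2 + 3*(-110)) = -70*(2 - 330) = -70*(-328) = 22960)
(-2942*(-72))/X = -2942*(-72)/22960 = 211824*(1/22960) = 13239/1435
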